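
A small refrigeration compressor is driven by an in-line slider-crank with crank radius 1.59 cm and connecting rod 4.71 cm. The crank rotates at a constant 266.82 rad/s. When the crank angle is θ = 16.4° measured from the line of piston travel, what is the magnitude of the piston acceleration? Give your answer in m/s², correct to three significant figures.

ω = 266.8 rad/s
x(θ) = r cosθ + √(L² − r² sin²θ); with ω constant, a = ω²·d²x/dθ².
d²x/dθ² = −r cosθ − r²(cos2θ)/√u − r⁴ sin²2θ/(4u^{3/2}),  u = L² − r² sin²θ = 0.00219826 m².
Substituting r = 0.0159 m, L = 0.0471 m, θ = 16.4°: d²x/dθ² = -0.019831 m.
a = ω²·d²x/dθ² = (266.8)²·(-0.019831) = -1411.8 m/s²;  |a| = 1411.8 m/s².

1410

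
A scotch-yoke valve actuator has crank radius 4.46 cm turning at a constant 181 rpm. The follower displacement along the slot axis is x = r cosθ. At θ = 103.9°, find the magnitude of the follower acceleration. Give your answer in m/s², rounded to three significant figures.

ω = 18.95 rad/s (from 181 rpm).
x = r cosθ ⇒ ẍ = −rω² cosθ (ω constant).
|a| = rω²|cosθ| = 0.0446·(18.95)²·|cos 103.9°| = 3.8492 m/s².

3.85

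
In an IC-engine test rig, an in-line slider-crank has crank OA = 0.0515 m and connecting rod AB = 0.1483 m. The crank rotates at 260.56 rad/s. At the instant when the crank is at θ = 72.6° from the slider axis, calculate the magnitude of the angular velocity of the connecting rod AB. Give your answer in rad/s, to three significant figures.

ω = 260.6 rad/s
The rod makes angle φ with the slider axis where L sinφ = r sinθ; differentiating, L cosφ·φ̇ = r ω cosθ.
L cosφ = √(L² − r² sin²θ) = 0.13992 m.
|ω_rod| = r ω |cosθ| / √(L² − r² sin²θ) = 0.0515·260.6·0.29904/0.13992 = 28.679 rad/s.

28.7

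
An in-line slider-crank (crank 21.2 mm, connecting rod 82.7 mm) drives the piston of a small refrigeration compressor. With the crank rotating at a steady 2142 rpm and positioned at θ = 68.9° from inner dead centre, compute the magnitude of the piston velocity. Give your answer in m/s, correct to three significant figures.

4.86

ω = 2π·2142/60 = 224.3 rad/s
For an in-line slider-crank, x = r cosθ + √(L² − r² sin²θ), so v = −rω sinθ·[1 + r cosθ/√(L² − r² sin²θ)].
With r = 0.0212 m, L = 0.0827 m, θ = 68.9°: √(L² − r² sin²θ) = 0.0803 m.
v = −0.0212·224.3·0.93295·[1 + 0.0212·0.36000/0.0803] = -4.8582 m/s.
|v| = 4.8582 m/s.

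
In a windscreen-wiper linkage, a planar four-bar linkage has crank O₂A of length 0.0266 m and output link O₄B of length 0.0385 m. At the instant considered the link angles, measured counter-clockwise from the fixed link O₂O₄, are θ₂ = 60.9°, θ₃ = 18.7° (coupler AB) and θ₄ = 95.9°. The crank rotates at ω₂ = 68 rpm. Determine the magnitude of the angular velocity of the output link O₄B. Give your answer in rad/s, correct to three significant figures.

3.39

ω₂ = 7.121 rad/s (from 68 rpm).
Differentiating the loop-closure r₂e^{iθ₂}+r₃e^{iθ₃}=r₁+r₄e^{iθ₄} gives r₂ω₂e^{iθ₂}+r₃ω₃e^{iθ₃}=r₄ω₄e^{iθ₄}.
Eliminating the other unknown: ω₄ = r₂ω₂ sin(θ₂−θ₃) / [r₄ sin(θ₄−θ₃)].
Numerator sine = +0.67172; denominator sine = +0.97515.
Result = 0.0266·7.121·(+0.67172) / (0.0385·(+0.97515)) = +3.389 rad/s; magnitude 3.389 rad/s.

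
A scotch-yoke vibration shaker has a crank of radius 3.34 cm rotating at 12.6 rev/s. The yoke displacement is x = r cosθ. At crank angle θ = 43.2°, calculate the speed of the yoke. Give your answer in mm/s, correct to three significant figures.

ω = 79.17 rad/s (from 12.6 rev/s).
x = r cosθ ⇒ ẋ = −rω sinθ.
|v| = rω|sinθ| = 0.0334·79.17·|sin 43.2°| = 1.8101 m/s = 1810.1 mm/s.

1810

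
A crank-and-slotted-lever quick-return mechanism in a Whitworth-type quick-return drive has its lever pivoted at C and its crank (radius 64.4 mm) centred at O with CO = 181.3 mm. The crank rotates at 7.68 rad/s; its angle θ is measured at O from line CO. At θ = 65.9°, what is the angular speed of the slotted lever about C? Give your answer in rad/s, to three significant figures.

1.47

ω = 7.68 rad/s
Crank pin A relative to C: A = (d + r cosθ, r sinθ); lever angle φ = atan2(r sinθ, d + r cosθ).
Differentiating tanφ: φ̇ = rω(d cosθ + r)/(d² + r² + 2dr cosθ).
d² + r² + 2dr cosθ = |CA|² = 0.0465522 m²;  d cosθ + r = +0.13843 m.
|ω_lever| = |0.0644·7.68·+0.13843| / 0.0465522 = 1.4707 rad/s.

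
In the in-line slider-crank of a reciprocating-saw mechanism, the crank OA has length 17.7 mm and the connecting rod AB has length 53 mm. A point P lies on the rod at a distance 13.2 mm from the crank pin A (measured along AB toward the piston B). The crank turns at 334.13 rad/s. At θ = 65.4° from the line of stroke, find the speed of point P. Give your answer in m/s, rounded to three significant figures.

5.87

ω = 334.1 rad/s.  Crank-pin speed |V_A| = rω = 5.9141 m/s, perpendicular to OA.
Rod angle: sinφ = −(r/L) sinθ ⇒ φ = -17.677°; ω_rod = −rω cosθ/√(L²−r²sin²θ) = -48.753 rad/s.
V_P = V_A + ω_rod × AP, with AP = 0.0132 m along the rod.
Components: V_Px = −rω sinθ − a·ω_rod·sinφ = -5.5727 m/s;  V_Py = rω cosθ + a·ω_rod·cosφ = +1.8488 m/s.
|V_P| = √(V_Px² + V_Py²) = 5.8714 m/s.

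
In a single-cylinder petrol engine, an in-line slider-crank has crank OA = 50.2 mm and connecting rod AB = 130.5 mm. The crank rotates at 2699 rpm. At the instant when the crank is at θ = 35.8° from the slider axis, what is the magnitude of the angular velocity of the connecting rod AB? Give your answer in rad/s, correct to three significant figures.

ω = 282.6 rad/s (converted from 2699 rpm).
The rod makes angle φ with the slider axis where L sinφ = r sinθ; differentiating, L cosφ·φ̇ = r ω cosθ.
L cosφ = √(L² − r² sin²θ) = 0.12715 m.
|ω_rod| = r ω |cosθ| / √(L² − r² sin²θ) = 0.0502·282.6·0.81106/0.12715 = 90.503 rad/s.

90.5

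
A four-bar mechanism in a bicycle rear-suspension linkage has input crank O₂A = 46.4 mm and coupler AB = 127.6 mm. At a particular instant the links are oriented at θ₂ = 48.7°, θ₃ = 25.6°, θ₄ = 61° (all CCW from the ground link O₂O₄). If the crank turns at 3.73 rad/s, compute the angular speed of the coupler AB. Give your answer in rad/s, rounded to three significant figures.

ω₂ = 3.73 rad/s
Differentiating the loop-closure r₂e^{iθ₂}+r₃e^{iθ₃}=r₁+r₄e^{iθ₄} gives r₂ω₂e^{iθ₂}+r₃ω₃e^{iθ₃}=r₄ω₄e^{iθ₄}.
Eliminating the other unknown: ω₃ = r₂ω₂ sin(θ₄−θ₂) / [r₃ sin(θ₃−θ₄)].
Numerator sine = +0.21303; denominator sine = -0.57928.
Result = 0.0464·3.73·(+0.21303) / (0.1276·(-0.57928)) = -0.4988 rad/s; magnitude 0.4988 rad/s.

0.499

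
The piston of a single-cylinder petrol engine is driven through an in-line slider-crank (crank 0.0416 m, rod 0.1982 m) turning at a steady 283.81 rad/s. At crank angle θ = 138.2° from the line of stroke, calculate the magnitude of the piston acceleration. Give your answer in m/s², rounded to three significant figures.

ω = 283.8 rad/s
x(θ) = r cosθ + √(L² − r² sin²θ); with ω constant, a = ω²·d²x/dθ².
d²x/dθ² = −r cosθ − r²(cos2θ)/√u − r⁴ sin²2θ/(4u^{3/2}),  u = L² − r² sin²θ = 0.0385144 m².
Substituting r = 0.0416 m, L = 0.1982 m, θ = 138.2°: d²x/dθ² = +0.029931 m.
a = ω²·d²x/dθ² = (283.8)²·(+0.029931) = +2410.9 m/s²;  |a| = 2410.9 m/s².

2410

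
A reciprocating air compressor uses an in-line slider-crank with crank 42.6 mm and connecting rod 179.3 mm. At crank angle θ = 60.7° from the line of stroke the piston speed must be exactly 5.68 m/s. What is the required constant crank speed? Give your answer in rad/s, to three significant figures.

For an in-line slider-crank, |v_piston| = rω|sinθ|·[1 + r cosθ/√(L² − r² sin²θ)].
With r = 0.0426 m, L = 0.1793 m, θ = 60.7°: the bracketed kinematic factor |dx/dθ| = 0.041566 m.
ω = v/|dx/dθ| = 5.68/0.041566 = 136.65 rad/s.

137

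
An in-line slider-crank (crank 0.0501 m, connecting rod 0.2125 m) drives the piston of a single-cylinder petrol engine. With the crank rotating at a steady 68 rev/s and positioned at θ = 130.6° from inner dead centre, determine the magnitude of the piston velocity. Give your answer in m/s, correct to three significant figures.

13.7

ω = 2π·68 = 427.3 rad/s
For an in-line slider-crank, x = r cosθ + √(L² − r² sin²θ), so v = −rω sinθ·[1 + r cosθ/√(L² − r² sin²θ)].
With r = 0.0501 m, L = 0.2125 m, θ = 130.6°: √(L² − r² sin²θ) = 0.20907 m.
v = −0.0501·427.3·0.75927·[1 + 0.0501·-0.65077/0.20907] = -13.718 m/s.
|v| = 13.718 m/s.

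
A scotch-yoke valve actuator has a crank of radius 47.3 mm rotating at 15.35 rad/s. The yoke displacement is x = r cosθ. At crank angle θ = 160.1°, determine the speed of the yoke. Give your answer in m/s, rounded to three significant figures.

ω = 15.35 rad/s
x = r cosθ ⇒ ẋ = −rω sinθ.
|v| = rω|sinθ| = 0.0473·15.35·|sin 160.1°| = 0.24713 m/s.

0.247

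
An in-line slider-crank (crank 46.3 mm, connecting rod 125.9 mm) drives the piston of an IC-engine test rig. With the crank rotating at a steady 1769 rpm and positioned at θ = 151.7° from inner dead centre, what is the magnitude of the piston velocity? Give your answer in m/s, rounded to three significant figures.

2.73

ω = 2π·1769/60 = 185.2 rad/s
For an in-line slider-crank, x = r cosθ + √(L² − r² sin²θ), so v = −rω sinθ·[1 + r cosθ/√(L² − r² sin²θ)].
With r = 0.0463 m, L = 0.1259 m, θ = 151.7°: √(L² − r² sin²θ) = 0.12397 m.
v = −0.0463·185.2·0.47409·[1 + 0.0463·-0.88048/0.12397] = -2.7291 m/s.
|v| = 2.7291 m/s.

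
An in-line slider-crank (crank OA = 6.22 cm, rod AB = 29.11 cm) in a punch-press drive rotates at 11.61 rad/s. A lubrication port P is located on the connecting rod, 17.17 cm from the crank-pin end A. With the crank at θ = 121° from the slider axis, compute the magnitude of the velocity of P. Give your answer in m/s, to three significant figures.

0.598

ω = 11.61 rad/s.  Crank-pin speed |V_A| = rω = 0.72214 m/s, perpendicular to OA.
Rod angle: sinφ = −(r/L) sinθ ⇒ φ = -10.553°; ω_rod = −rω cosθ/√(L²−r²sin²θ) = +1.2997 rad/s.
V_P = V_A + ω_rod × AP, with AP = 0.1717 m along the rod.
Components: V_Px = −rω sinθ − a·ω_rod·sinφ = -0.57813 m/s;  V_Py = rω cosθ + a·ω_rod·cosφ = -0.15255 m/s.
|V_P| = √(V_Px² + V_Py²) = 0.59791 m/s.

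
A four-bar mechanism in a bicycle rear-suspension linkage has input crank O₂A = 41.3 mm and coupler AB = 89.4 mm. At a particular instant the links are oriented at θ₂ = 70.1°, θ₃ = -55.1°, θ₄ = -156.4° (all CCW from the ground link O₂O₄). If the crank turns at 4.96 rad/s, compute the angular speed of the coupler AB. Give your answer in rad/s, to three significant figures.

1.69

ω₂ = 4.96 rad/s
Differentiating the loop-closure r₂e^{iθ₂}+r₃e^{iθ₃}=r₁+r₄e^{iθ₄} gives r₂ω₂e^{iθ₂}+r₃ω₃e^{iθ₃}=r₄ω₄e^{iθ₄}.
Eliminating the other unknown: ω₃ = r₂ω₂ sin(θ₄−θ₂) / [r₃ sin(θ₃−θ₄)].
Numerator sine = +0.72537; denominator sine = +0.98061.
Result = 0.0413·4.96·(+0.72537) / (0.0894·(+0.98061)) = +1.695 rad/s; magnitude 1.695 rad/s.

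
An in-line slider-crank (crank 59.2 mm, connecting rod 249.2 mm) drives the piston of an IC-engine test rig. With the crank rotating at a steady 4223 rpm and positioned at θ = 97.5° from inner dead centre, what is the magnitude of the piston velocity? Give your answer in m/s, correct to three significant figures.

25.1

ω = 2π·4223/60 = 442.2 rad/s
For an in-line slider-crank, x = r cosθ + √(L² − r² sin²θ), so v = −rω sinθ·[1 + r cosθ/√(L² − r² sin²θ)].
With r = 0.0592 m, L = 0.2492 m, θ = 97.5°: √(L² − r² sin²θ) = 0.24219 m.
v = −0.0592·442.2·0.99144·[1 + 0.0592·-0.13053/0.24219] = -25.128 m/s.
|v| = 25.128 m/s.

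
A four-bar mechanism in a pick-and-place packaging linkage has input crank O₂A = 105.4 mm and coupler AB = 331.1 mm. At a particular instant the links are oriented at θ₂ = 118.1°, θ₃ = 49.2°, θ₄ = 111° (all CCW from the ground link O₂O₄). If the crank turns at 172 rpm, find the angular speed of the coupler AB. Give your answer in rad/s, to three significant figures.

0.804

ω₂ = 18.01 rad/s (from 172 rpm).
Differentiating the loop-closure r₂e^{iθ₂}+r₃e^{iθ₃}=r₁+r₄e^{iθ₄} gives r₂ω₂e^{iθ₂}+r₃ω₃e^{iθ₃}=r₄ω₄e^{iθ₄}.
Eliminating the other unknown: ω₃ = r₂ω₂ sin(θ₄−θ₂) / [r₃ sin(θ₃−θ₄)].
Numerator sine = -0.12360; denominator sine = -0.88130.
Result = 0.1054·18.01·(-0.12360) / (0.3311·(-0.88130)) = +0.80415 rad/s; magnitude 0.80415 rad/s.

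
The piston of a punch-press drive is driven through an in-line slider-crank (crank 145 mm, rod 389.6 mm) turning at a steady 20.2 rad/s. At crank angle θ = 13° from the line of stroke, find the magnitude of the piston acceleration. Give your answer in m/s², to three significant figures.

77.7

ω = 20.2 rad/s
x(θ) = r cosθ + √(L² − r² sin²θ); with ω constant, a = ω²·d²x/dθ².
d²x/dθ² = −r cosθ − r²(cos2θ)/√u − r⁴ sin²2θ/(4u^{3/2}),  u = L² − r² sin²θ = 0.150724 m².
Substituting r = 0.145 m, L = 0.3896 m, θ = 13°: d²x/dθ² = -0.19032 m.
a = ω²·d²x/dθ² = (20.2)²·(-0.19032) = -77.659 m/s²;  |a| = 77.659 m/s².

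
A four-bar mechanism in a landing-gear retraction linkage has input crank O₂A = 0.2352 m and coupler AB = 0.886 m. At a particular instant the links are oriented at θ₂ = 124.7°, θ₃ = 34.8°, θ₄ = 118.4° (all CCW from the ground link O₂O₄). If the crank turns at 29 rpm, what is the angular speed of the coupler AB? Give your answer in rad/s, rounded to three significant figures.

0.0890

ω₂ = 3.037 rad/s (from 29 rpm).
Differentiating the loop-closure r₂e^{iθ₂}+r₃e^{iθ₃}=r₁+r₄e^{iθ₄} gives r₂ω₂e^{iθ₂}+r₃ω₃e^{iθ₃}=r₄ω₄e^{iθ₄}.
Eliminating the other unknown: ω₃ = r₂ω₂ sin(θ₄−θ₂) / [r₃ sin(θ₃−θ₄)].
Numerator sine = -0.10973; denominator sine = -0.99377.
Result = 0.2352·3.037·(-0.10973) / (0.886·(-0.99377)) = +0.08902 rad/s; magnitude 0.08902 rad/s.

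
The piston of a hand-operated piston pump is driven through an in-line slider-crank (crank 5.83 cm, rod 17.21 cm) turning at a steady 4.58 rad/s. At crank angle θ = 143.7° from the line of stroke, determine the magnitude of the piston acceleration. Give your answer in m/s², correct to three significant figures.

0.848

ω = 4.58 rad/s
x(θ) = r cosθ + √(L² − r² sin²θ); with ω constant, a = ω²·d²x/dθ².
d²x/dθ² = −r cosθ − r²(cos2θ)/√u − r⁴ sin²2θ/(4u^{3/2}),  u = L² − r² sin²θ = 0.0284272 m².
Substituting r = 0.0583 m, L = 0.1721 m, θ = 143.7°: d²x/dθ² = +0.040409 m.
a = ω²·d²x/dθ² = (4.58)²·(+0.040409) = +0.84763 m/s²;  |a| = 0.84763 m/s².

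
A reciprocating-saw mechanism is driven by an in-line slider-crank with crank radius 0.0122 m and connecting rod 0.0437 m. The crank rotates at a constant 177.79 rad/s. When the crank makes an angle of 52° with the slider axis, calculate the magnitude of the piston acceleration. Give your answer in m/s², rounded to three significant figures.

ω = 177.8 rad/s
x(θ) = r cosθ + √(L² − r² sin²θ); with ω constant, a = ω²·d²x/dθ².
d²x/dθ² = −r cosθ − r²(cos2θ)/√u − r⁴ sin²2θ/(4u^{3/2}),  u = L² − r² sin²θ = 0.00181727 m².
Substituting r = 0.0122 m, L = 0.0437 m, θ = 52°: d²x/dθ² = -0.0067337 m.
a = ω²·d²x/dθ² = (177.8)²·(-0.0067337) = -212.85 m/s²;  |a| = 212.85 m/s².

213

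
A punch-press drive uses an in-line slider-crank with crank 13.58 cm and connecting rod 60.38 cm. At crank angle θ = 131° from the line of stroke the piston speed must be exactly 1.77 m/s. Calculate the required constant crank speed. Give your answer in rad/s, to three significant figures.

For an in-line slider-crank, |v_piston| = rω|sinθ|·[1 + r cosθ/√(L² − r² sin²θ)].
With r = 0.1358 m, L = 0.6038 m, θ = 131°: the bracketed kinematic factor |dx/dθ| = 0.087144 m.
ω = v/|dx/dθ| = 1.77/0.087144 = 20.311 rad/s.

20.3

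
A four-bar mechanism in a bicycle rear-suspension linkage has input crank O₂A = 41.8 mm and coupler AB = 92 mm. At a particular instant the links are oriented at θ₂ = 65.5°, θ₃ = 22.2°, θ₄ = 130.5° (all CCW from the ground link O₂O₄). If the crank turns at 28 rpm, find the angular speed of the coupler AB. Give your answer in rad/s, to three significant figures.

1.27

ω₂ = 2.932 rad/s (from 28 rpm).
Differentiating the loop-closure r₂e^{iθ₂}+r₃e^{iθ₃}=r₁+r₄e^{iθ₄} gives r₂ω₂e^{iθ₂}+r₃ω₃e^{iθ₃}=r₄ω₄e^{iθ₄}.
Eliminating the other unknown: ω₃ = r₂ω₂ sin(θ₄−θ₂) / [r₃ sin(θ₃−θ₄)].
Numerator sine = +0.90631; denominator sine = -0.94943.
Result = 0.0418·2.932·(+0.90631) / (0.092·(-0.94943)) = -1.2717 rad/s; magnitude 1.2717 rad/s.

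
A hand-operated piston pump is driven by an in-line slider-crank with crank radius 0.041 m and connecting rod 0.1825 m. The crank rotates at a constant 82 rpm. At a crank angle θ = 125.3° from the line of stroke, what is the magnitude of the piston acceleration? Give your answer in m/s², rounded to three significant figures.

ω = 2π·82/60 = 8.587 rad/s
x(θ) = r cosθ + √(L² − r² sin²θ); with ω constant, a = ω²·d²x/dθ².
d²x/dθ² = −r cosθ − r²(cos2θ)/√u − r⁴ sin²2θ/(4u^{3/2}),  u = L² − r² sin²θ = 0.0321866 m².
Substituting r = 0.041 m, L = 0.1825 m, θ = 125.3°: d²x/dθ² = +0.026696 m.
a = ω²·d²x/dθ² = (8.587)²·(+0.026696) = +1.9685 m/s²;  |a| = 1.9685 m/s².

1.97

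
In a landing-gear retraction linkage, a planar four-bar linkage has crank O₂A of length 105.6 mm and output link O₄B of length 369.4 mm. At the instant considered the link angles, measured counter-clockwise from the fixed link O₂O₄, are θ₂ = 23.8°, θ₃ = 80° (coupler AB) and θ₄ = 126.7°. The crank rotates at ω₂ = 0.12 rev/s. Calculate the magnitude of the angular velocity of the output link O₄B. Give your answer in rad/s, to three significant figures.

ω₂ = 0.754 rad/s (from 0.12 rev/s).
Differentiating the loop-closure r₂e^{iθ₂}+r₃e^{iθ₃}=r₁+r₄e^{iθ₄} gives r₂ω₂e^{iθ₂}+r₃ω₃e^{iθ₃}=r₄ω₄e^{iθ₄}.
Eliminating the other unknown: ω₄ = r₂ω₂ sin(θ₂−θ₃) / [r₄ sin(θ₄−θ₃)].
Numerator sine = -0.83098; denominator sine = +0.72777.
Result = 0.1056·0.754·(-0.83098) / (0.3694·(+0.72777)) = -0.24611 rad/s; magnitude 0.24611 rad/s.

0.246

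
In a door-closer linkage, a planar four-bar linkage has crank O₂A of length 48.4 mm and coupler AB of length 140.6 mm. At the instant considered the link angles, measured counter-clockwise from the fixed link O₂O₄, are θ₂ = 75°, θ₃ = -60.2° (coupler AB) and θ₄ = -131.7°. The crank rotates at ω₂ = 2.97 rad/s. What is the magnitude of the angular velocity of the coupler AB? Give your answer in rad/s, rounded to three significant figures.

ω₂ = 2.97 rad/s
Differentiating the loop-closure r₂e^{iθ₂}+r₃e^{iθ₃}=r₁+r₄e^{iθ₄} gives r₂ω₂e^{iθ₂}+r₃ω₃e^{iθ₃}=r₄ω₄e^{iθ₄}.
Eliminating the other unknown: ω₃ = r₂ω₂ sin(θ₄−θ₂) / [r₃ sin(θ₃−θ₄)].
Numerator sine = +0.44932; denominator sine = +0.94832.
Result = 0.0484·2.97·(+0.44932) / (0.1406·(+0.94832)) = +0.48441 rad/s; magnitude 0.48441 rad/s.

0.484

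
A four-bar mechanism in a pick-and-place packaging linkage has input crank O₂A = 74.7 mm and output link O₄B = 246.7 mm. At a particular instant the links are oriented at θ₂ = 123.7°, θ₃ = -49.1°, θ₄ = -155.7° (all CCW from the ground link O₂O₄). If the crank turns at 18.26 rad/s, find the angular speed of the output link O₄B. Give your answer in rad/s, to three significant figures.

ω₂ = 18.26 rad/s
Differentiating the loop-closure r₂e^{iθ₂}+r₃e^{iθ₃}=r₁+r₄e^{iθ₄} gives r₂ω₂e^{iθ₂}+r₃ω₃e^{iθ₃}=r₄ω₄e^{iθ₄}.
Eliminating the other unknown: ω₄ = r₂ω₂ sin(θ₂−θ₃) / [r₄ sin(θ₄−θ₃)].
Numerator sine = +0.12533; denominator sine = -0.95832.
Result = 0.0747·18.26·(+0.12533) / (0.2467·(-0.95832)) = -0.72311 rad/s; magnitude 0.72311 rad/s.

0.723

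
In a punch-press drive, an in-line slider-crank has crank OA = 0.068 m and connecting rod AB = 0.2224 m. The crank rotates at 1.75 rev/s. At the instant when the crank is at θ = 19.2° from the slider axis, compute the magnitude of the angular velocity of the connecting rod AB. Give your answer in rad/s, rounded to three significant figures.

ω = 11 rad/s (converted from 1.75 rev/s).
The rod makes angle φ with the slider axis where L sinφ = r sinθ; differentiating, L cosφ·φ̇ = r ω cosθ.
L cosφ = √(L² − r² sin²θ) = 0.22127 m.
|ω_rod| = r ω |cosθ| / √(L² − r² sin²θ) = 0.068·11·0.94438/0.22127 = 3.1911 rad/s.

3.19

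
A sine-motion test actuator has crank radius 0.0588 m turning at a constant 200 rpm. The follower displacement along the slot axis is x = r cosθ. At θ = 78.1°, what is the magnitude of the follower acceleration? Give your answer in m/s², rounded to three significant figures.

ω = 20.94 rad/s (from 200 rpm).
x = r cosθ ⇒ ẍ = −rω² cosθ (ω constant).
|a| = rω²|cosθ| = 0.0588·(20.94)²·|cos 78.1°| = 5.3185 m/s².

5.32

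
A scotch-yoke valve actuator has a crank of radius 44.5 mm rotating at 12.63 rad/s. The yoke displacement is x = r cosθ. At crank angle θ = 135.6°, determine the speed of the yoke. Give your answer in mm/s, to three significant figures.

ω = 12.63 rad/s
x = r cosθ ⇒ ẋ = −rω sinθ.
|v| = rω|sinθ| = 0.0445·12.63·|sin 135.6°| = 0.39324 m/s = 393.24 mm/s.

393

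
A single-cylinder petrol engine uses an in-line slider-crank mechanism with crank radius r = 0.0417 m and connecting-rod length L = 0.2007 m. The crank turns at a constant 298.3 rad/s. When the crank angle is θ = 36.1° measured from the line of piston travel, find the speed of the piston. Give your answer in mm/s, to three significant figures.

8570

ω = 298.3 rad/s
For an in-line slider-crank, x = r cosθ + √(L² − r² sin²θ), so v = −rω sinθ·[1 + r cosθ/√(L² − r² sin²θ)].
With r = 0.0417 m, L = 0.2007 m, θ = 36.1°: √(L² − r² sin²θ) = 0.19919 m.
v = −0.0417·298.3·0.58920·[1 + 0.0417·0.80799/0.19919] = -8.5688 m/s.
|v| = 8.5688 m/s = 8568.8 mm/s.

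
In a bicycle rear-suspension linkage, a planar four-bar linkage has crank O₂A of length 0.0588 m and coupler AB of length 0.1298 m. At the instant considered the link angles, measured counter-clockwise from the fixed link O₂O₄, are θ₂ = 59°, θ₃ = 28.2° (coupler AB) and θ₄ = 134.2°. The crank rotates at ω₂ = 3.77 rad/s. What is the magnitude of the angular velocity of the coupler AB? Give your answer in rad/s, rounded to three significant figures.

ω₂ = 3.77 rad/s
Differentiating the loop-closure r₂e^{iθ₂}+r₃e^{iθ₃}=r₁+r₄e^{iθ₄} gives r₂ω₂e^{iθ₂}+r₃ω₃e^{iθ₃}=r₄ω₄e^{iθ₄}.
Eliminating the other unknown: ω₃ = r₂ω₂ sin(θ₄−θ₂) / [r₃ sin(θ₃−θ₄)].
Numerator sine = +0.96682; denominator sine = -0.96126.
Result = 0.0588·3.77·(+0.96682) / (0.1298·(-0.96126)) = -1.7177 rad/s; magnitude 1.7177 rad/s.

1.72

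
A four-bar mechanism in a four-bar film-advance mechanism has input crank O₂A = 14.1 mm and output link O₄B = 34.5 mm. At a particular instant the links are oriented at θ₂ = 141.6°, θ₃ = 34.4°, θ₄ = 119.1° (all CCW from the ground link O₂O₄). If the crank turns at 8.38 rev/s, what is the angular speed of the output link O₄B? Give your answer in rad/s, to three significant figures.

ω₂ = 52.65 rad/s (from 8.38 rev/s).
Differentiating the loop-closure r₂e^{iθ₂}+r₃e^{iθ₃}=r₁+r₄e^{iθ₄} gives r₂ω₂e^{iθ₂}+r₃ω₃e^{iθ₃}=r₄ω₄e^{iθ₄}.
Eliminating the other unknown: ω₄ = r₂ω₂ sin(θ₂−θ₃) / [r₄ sin(θ₄−θ₃)].
Numerator sine = +0.95528; denominator sine = +0.99572.
Result = 0.0141·52.65·(+0.95528) / (0.0345·(+0.99572)) = +20.645 rad/s; magnitude 20.645 rad/s.

20.6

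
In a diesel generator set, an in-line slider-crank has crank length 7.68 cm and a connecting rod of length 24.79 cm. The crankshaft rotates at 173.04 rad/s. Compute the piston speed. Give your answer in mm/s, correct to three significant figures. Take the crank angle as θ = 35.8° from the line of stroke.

9760

ω = 173 rad/s
For an in-line slider-crank, x = r cosθ + √(L² − r² sin²θ), so v = −rω sinθ·[1 + r cosθ/√(L² − r² sin²θ)].
With r = 0.0768 m, L = 0.2479 m, θ = 35.8°: √(L² − r² sin²θ) = 0.2438 m.
v = −0.0768·173·0.58496·[1 + 0.0768·0.81106/0.2438] = -9.76 m/s.
|v| = 9.76 m/s = 9760 mm/s.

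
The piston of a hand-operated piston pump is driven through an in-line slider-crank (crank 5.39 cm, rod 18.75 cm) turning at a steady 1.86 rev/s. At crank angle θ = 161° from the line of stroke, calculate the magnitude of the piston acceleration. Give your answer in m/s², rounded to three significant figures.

5.27

ω = 2π·1.86 = 11.69 rad/s
x(θ) = r cosθ + √(L² − r² sin²θ); with ω constant, a = ω²·d²x/dθ².
d²x/dθ² = −r cosθ − r²(cos2θ)/√u − r⁴ sin²2θ/(4u^{3/2}),  u = L² − r² sin²θ = 0.0348483 m².
Substituting r = 0.0539 m, L = 0.1875 m, θ = 161°: d²x/dθ² = +0.038577 m.
a = ω²·d²x/dθ² = (11.69)²·(+0.038577) = +5.2688 m/s²;  |a| = 5.2688 m/s².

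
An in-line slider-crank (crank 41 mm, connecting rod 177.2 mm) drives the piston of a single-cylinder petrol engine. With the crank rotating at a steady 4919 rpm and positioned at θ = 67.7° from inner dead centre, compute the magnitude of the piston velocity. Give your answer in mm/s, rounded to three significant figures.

ω = 2π·4919/60 = 515.1 rad/s
For an in-line slider-crank, x = r cosθ + √(L² − r² sin²θ), so v = −rω sinθ·[1 + r cosθ/√(L² − r² sin²θ)].
With r = 0.041 m, L = 0.1772 m, θ = 67.7°: √(L² − r² sin²θ) = 0.17309 m.
v = −0.041·515.1·0.92521·[1 + 0.041·0.37946/0.17309] = -21.297 m/s.
|v| = 21.297 m/s = 21297 mm/s.

21300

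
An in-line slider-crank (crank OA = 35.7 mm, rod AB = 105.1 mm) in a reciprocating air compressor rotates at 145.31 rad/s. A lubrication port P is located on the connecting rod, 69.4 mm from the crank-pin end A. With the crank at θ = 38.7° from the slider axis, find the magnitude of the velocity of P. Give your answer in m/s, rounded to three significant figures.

4.06

ω = 145.3 rad/s.  Crank-pin speed |V_A| = rω = 5.1876 m/s, perpendicular to OA.
Rod angle: sinφ = −(r/L) sinθ ⇒ φ = -12.262°; ω_rod = −rω cosθ/√(L²−r²sin²θ) = -39.42 rad/s.
V_P = V_A + ω_rod × AP, with AP = 0.0694 m along the rod.
Components: V_Px = −rω sinθ − a·ω_rod·sinφ = -3.8245 m/s;  V_Py = rω cosθ + a·ω_rod·cosφ = +1.3752 m/s.
|V_P| = √(V_Px² + V_Py²) = 4.0642 m/s.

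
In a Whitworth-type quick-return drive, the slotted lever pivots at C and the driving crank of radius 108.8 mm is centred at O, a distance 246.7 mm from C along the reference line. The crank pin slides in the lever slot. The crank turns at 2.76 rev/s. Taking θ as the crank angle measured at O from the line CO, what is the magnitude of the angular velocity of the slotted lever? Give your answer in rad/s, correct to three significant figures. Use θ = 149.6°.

ω = 17.34 rad/s (from 2.76 rev/s).
Crank pin A relative to C: A = (d + r cosθ, r sinθ); lever angle φ = atan2(r sinθ, d + r cosθ).
Differentiating tanφ: φ̇ = rω(d cosθ + r)/(d² + r² + 2dr cosθ).
d² + r² + 2dr cosθ = |CA|² = 0.0263969 m²;  d cosθ + r = -0.10398 m.
|ω_lever| = |0.1088·17.34·-0.10398| / 0.0263969 = 7.4323 rad/s.

7.43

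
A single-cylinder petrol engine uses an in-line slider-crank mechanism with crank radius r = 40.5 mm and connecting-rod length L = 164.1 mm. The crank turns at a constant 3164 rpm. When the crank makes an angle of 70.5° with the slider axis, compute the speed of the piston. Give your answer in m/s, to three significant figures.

ω = 2π·3164/60 = 331.3 rad/s
For an in-line slider-crank, x = r cosθ + √(L² − r² sin²θ), so v = −rω sinθ·[1 + r cosθ/√(L² − r² sin²θ)].
With r = 0.0405 m, L = 0.1641 m, θ = 70.5°: √(L² − r² sin²θ) = 0.1596 m.
v = −0.0405·331.3·0.94264·[1 + 0.0405·0.33381/0.1596] = -13.721 m/s.
|v| = 13.721 m/s.

13.7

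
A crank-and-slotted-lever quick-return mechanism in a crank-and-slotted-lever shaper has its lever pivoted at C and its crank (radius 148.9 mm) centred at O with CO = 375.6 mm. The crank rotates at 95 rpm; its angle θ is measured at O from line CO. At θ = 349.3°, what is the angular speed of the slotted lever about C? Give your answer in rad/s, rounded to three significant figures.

ω = 9.948 rad/s (from 95 rpm).
Crank pin A relative to C: A = (d + r cosθ, r sinθ); lever angle φ = atan2(r sinθ, d + r cosθ).
Differentiating tanφ: φ̇ = rω(d cosθ + r)/(d² + r² + 2dr cosθ).
d² + r² + 2dr cosθ = |CA|² = 0.273155 m²;  d cosθ + r = +0.51797 m.
|ω_lever| = |0.1489·9.948·+0.51797| / 0.273155 = 2.8089 rad/s.

2.81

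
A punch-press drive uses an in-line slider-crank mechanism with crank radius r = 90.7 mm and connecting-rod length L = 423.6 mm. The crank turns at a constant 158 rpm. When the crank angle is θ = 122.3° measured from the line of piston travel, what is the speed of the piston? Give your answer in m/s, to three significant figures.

1.12

ω = 2π·158/60 = 16.55 rad/s
For an in-line slider-crank, x = r cosθ + √(L² − r² sin²θ), so v = −rω sinθ·[1 + r cosθ/√(L² − r² sin²θ)].
With r = 0.0907 m, L = 0.4236 m, θ = 122.3°: √(L² − r² sin²θ) = 0.4166 m.
v = −0.0907·16.55·0.84526·[1 + 0.0907·-0.53435/0.4166] = -1.1209 m/s.
|v| = 1.1209 m/s.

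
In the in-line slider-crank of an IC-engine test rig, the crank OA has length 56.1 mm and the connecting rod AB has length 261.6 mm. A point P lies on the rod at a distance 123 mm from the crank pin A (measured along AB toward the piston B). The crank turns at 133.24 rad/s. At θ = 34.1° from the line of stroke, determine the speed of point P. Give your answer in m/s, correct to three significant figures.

5.60

ω = 133.2 rad/s.  Crank-pin speed |V_A| = rω = 7.4748 m/s, perpendicular to OA.
Rod angle: sinφ = −(r/L) sinθ ⇒ φ = -6.905°; ω_rod = −rω cosθ/√(L²−r²sin²θ) = -23.833 rad/s.
V_P = V_A + ω_rod × AP, with AP = 0.123 m along the rod.
Components: V_Px = −rω sinθ − a·ω_rod·sinφ = -4.5431 m/s;  V_Py = rω cosθ + a·ω_rod·cosφ = +3.2793 m/s.
|V_P| = √(V_Px² + V_Py²) = 5.603 m/s.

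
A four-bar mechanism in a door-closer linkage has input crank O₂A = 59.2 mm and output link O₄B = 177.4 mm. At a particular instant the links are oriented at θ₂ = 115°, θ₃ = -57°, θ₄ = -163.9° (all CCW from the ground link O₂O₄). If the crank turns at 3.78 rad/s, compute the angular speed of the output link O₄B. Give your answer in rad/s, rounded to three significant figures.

ω₂ = 3.78 rad/s
Differentiating the loop-closure r₂e^{iθ₂}+r₃e^{iθ₃}=r₁+r₄e^{iθ₄} gives r₂ω₂e^{iθ₂}+r₃ω₃e^{iθ₃}=r₄ω₄e^{iθ₄}.
Eliminating the other unknown: ω₄ = r₂ω₂ sin(θ₂−θ₃) / [r₄ sin(θ₄−θ₃)].
Numerator sine = +0.13917; denominator sine = -0.95681.
Result = 0.0592·3.78·(+0.13917) / (0.1774·(-0.95681)) = -0.18348 rad/s; magnitude 0.18348 rad/s.

0.183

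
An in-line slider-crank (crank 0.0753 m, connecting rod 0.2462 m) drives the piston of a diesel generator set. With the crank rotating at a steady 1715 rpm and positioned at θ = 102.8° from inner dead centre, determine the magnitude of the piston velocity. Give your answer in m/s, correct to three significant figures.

ω = 2π·1715/60 = 179.6 rad/s
For an in-line slider-crank, x = r cosθ + √(L² − r² sin²θ), so v = −rω sinθ·[1 + r cosθ/√(L² − r² sin²θ)].
With r = 0.0753 m, L = 0.2462 m, θ = 102.8°: √(L² − r² sin²θ) = 0.235 m.
v = −0.0753·179.6·0.97515·[1 + 0.0753·-0.22155/0.235] = -12.251 m/s.
|v| = 12.251 m/s.

12.3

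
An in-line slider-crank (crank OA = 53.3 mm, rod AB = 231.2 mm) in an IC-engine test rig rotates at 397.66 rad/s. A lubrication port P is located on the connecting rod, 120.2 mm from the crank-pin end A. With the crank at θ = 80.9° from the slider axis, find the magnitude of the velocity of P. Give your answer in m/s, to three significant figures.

21.4

ω = 397.7 rad/s.  Crank-pin speed |V_A| = rω = 21.195 m/s, perpendicular to OA.
Rod angle: sinφ = −(r/L) sinθ ⇒ φ = -13.158°; ω_rod = −rω cosθ/√(L²−r²sin²θ) = -14.89 rad/s.
V_P = V_A + ω_rod × AP, with AP = 0.1202 m along the rod.
Components: V_Px = −rω sinθ − a·ω_rod·sinφ = -21.336 m/s;  V_Py = rω cosθ + a·ω_rod·cosφ = +1.6094 m/s.
|V_P| = √(V_Px² + V_Py²) = 21.397 m/s.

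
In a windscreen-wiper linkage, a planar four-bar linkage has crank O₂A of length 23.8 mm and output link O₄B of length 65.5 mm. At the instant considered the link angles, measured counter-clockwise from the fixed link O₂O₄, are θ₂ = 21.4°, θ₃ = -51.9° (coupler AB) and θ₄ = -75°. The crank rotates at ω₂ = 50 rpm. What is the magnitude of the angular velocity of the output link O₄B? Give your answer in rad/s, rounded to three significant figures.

ω₂ = 5.236 rad/s (from 50 rpm).
Differentiating the loop-closure r₂e^{iθ₂}+r₃e^{iθ₃}=r₁+r₄e^{iθ₄} gives r₂ω₂e^{iθ₂}+r₃ω₃e^{iθ₃}=r₄ω₄e^{iθ₄}.
Eliminating the other unknown: ω₄ = r₂ω₂ sin(θ₂−θ₃) / [r₄ sin(θ₄−θ₃)].
Numerator sine = +0.95782; denominator sine = -0.39234.
Result = 0.0238·5.236·(+0.95782) / (0.0655·(-0.39234)) = -4.6447 rad/s; magnitude 4.6447 rad/s.

4.64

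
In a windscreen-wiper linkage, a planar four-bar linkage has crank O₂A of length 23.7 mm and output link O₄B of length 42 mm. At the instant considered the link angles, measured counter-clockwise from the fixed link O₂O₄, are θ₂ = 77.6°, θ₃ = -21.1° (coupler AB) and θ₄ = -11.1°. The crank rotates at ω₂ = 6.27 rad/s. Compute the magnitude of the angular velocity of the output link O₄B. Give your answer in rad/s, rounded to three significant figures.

ω₂ = 6.27 rad/s
Differentiating the loop-closure r₂e^{iθ₂}+r₃e^{iθ₃}=r₁+r₄e^{iθ₄} gives r₂ω₂e^{iθ₂}+r₃ω₃e^{iθ₃}=r₄ω₄e^{iθ₄}.
Eliminating the other unknown: ω₄ = r₂ω₂ sin(θ₂−θ₃) / [r₄ sin(θ₄−θ₃)].
Numerator sine = +0.98849; denominator sine = +0.17365.
Result = 0.0237·6.27·(+0.98849) / (0.042·(+0.17365)) = +20.141 rad/s; magnitude 20.141 rad/s.

20.1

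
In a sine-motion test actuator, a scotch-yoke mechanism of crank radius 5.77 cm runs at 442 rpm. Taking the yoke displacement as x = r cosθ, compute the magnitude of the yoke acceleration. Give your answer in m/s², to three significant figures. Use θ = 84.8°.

ω = 46.29 rad/s (from 442 rpm).
x = r cosθ ⇒ ẍ = −rω² cosθ (ω constant).
|a| = rω²|cosθ| = 0.0577·(46.29)²·|cos 84.8°| = 11.204 m/s².

11.2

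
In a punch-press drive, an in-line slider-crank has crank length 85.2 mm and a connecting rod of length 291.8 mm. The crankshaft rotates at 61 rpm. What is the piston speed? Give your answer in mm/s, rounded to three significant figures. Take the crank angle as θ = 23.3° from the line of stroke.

273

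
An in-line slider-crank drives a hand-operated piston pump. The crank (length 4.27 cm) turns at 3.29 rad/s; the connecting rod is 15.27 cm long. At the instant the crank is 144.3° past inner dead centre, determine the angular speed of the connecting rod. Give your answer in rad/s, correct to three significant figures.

ω = 3.29 rad/s
The rod makes angle φ with the slider axis where L sinφ = r sinθ; differentiating, L cosφ·φ̇ = r ω cosθ.
L cosφ = √(L² − r² sin²θ) = 0.15065 m.
|ω_rod| = r ω |cosθ| / √(L² − r² sin²θ) = 0.0427·3.29·0.81208/0.15065 = 0.75726 rad/s.

0.757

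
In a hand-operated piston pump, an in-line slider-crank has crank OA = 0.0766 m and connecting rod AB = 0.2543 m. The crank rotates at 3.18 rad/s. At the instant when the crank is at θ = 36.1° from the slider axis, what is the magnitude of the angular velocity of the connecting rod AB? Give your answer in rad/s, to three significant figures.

ω = 3.18 rad/s
The rod makes angle φ with the slider axis where L sinφ = r sinθ; differentiating, L cosφ·φ̇ = r ω cosθ.
L cosφ = √(L² − r² sin²θ) = 0.25026 m.
|ω_rod| = r ω |cosθ| / √(L² − r² sin²θ) = 0.0766·3.18·0.80799/0.25026 = 0.78644 rad/s.

0.786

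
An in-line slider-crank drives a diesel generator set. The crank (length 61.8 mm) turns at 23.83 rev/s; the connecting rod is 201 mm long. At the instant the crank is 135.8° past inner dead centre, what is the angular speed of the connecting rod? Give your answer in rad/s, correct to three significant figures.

33.8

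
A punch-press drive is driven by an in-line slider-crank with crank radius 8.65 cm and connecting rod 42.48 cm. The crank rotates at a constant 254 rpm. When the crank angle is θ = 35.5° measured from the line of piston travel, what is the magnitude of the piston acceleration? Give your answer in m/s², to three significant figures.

ω = 2π·254/60 = 26.6 rad/s
x(θ) = r cosθ + √(L² − r² sin²θ); with ω constant, a = ω²·d²x/dθ².
d²x/dθ² = −r cosθ − r²(cos2θ)/√u − r⁴ sin²2θ/(4u^{3/2}),  u = L² − r² sin²θ = 0.177932 m².
Substituting r = 0.0865 m, L = 0.4248 m, θ = 35.5°: d²x/dθ² = -0.076363 m.
a = ω²·d²x/dθ² = (26.6)²·(-0.076363) = -54.026 m/s²;  |a| = 54.026 m/s².

54.0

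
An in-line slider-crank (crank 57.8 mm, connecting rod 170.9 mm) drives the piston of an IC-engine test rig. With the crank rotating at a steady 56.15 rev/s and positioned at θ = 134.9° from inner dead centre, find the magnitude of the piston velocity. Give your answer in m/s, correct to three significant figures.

10.9

ω = 2π·56.1 = 352.8 rad/s
For an in-line slider-crank, x = r cosθ + √(L² − r² sin²θ), so v = −rω sinθ·[1 + r cosθ/√(L² − r² sin²θ)].
With r = 0.0578 m, L = 0.1709 m, θ = 134.9°: √(L² − r² sin²θ) = 0.16592 m.
v = −0.0578·352.8·0.70834·[1 + 0.0578·-0.70587/0.16592] = -10.893 m/s.
|v| = 10.893 m/s.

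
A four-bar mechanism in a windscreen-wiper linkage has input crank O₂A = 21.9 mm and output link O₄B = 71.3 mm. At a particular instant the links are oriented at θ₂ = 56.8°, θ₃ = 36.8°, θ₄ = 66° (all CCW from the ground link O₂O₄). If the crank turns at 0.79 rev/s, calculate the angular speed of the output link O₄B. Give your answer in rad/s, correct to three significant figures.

1.07

ω₂ = 4.964 rad/s (from 0.79 rev/s).
Differentiating the loop-closure r₂e^{iθ₂}+r₃e^{iθ₃}=r₁+r₄e^{iθ₄} gives r₂ω₂e^{iθ₂}+r₃ω₃e^{iθ₃}=r₄ω₄e^{iθ₄}.
Eliminating the other unknown: ω₄ = r₂ω₂ sin(θ₂−θ₃) / [r₄ sin(θ₄−θ₃)].
Numerator sine = +0.34202; denominator sine = +0.48786.
Result = 0.0219·4.964·(+0.34202) / (0.0713·(+0.48786)) = +1.0689 rad/s; magnitude 1.0689 rad/s.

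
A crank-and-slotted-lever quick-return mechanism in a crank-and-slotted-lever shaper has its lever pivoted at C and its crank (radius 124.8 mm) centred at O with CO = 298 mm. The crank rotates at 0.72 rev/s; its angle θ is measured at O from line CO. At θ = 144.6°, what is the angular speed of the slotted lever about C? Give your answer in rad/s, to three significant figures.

1.52

ω = 4.524 rad/s (from 0.72 rev/s).
Crank pin A relative to C: A = (d + r cosθ, r sinθ); lever angle φ = atan2(r sinθ, d + r cosθ).
Differentiating tanφ: φ̇ = rω(d cosθ + r)/(d² + r² + 2dr cosθ).
d² + r² + 2dr cosθ = |CA|² = 0.0437492 m²;  d cosθ + r = -0.11811 m.
|ω_lever| = |0.1248·4.524·-0.11811| / 0.0437492 = 1.5242 rad/s.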